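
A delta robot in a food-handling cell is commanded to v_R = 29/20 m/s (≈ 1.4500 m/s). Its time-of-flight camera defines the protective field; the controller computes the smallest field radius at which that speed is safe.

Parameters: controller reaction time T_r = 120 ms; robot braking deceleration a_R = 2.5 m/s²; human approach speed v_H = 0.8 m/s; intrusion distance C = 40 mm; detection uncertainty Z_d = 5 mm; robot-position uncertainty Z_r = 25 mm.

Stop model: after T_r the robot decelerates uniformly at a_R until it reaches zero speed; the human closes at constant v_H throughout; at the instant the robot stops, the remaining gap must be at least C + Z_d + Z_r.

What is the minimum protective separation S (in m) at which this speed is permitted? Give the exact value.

stop time T_s = (29/20)/(5/2) = 0.5800 s
robot in T_r: 1.4500·0.1200 = 0.1740 m
robot under decel: 1.4500²/(2·2.5000) = 0.4205 m
human over T_r+T_s: 0.8000·(0.1200+0.5800) = 0.5600 m
margins: 0.0400+0.0050+0.0250 = 0.0700 m
S_min ≈ 0.1740+0.4205+0.5600+0.0700  ⇒  S_min = 2449/2000 m

S_min = 2449/2000 m = 1.2245 m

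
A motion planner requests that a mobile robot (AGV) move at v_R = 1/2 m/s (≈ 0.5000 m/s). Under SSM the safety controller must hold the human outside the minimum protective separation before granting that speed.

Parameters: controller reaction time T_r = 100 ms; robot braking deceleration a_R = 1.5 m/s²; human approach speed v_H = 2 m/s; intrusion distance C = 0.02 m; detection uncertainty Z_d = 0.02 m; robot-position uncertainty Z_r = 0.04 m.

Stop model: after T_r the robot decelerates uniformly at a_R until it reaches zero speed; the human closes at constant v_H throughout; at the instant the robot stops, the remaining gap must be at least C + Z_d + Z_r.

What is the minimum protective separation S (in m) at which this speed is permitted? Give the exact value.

stop time T_s = (1/2)/(3/2) = 0.3333 s
robot covers v_R·T_r = 0.5000·0.1000 = 0.0500 m before braking
robot under decel: 0.5000²/(2·1.5000) = 0.0833 m
person approaches 2.0000·(0.1000+0.3333) = 0.8667 m
C+Z_d+Z_r = 0.0200+0.0200+0.0400 = 0.0800 m
S_min ≈ 0.0500+0.0833+0.8667+0.0800  ⇒  S_min = 27/25 m

S_min = 27/25 m = 1.0800 m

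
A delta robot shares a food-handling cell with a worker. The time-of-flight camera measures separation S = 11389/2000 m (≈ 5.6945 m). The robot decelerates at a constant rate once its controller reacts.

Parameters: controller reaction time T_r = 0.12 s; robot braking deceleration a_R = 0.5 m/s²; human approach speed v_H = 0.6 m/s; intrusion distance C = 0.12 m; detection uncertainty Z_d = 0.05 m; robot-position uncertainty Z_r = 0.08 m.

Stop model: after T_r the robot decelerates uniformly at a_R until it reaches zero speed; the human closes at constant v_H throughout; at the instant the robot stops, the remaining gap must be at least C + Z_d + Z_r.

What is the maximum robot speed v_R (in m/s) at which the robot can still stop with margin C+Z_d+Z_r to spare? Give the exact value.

v_R_max = 7/4 m/s = 1.7500 m/s

collect terms ⇒ (1)·v_R² + (33/25)·v_R + (-2149/400) = 0
  disc = (33/25)² − 4·(1)·(-2149/400) = 58081/2500 ; √disc = 241/50
  v_R = (−(33/25) + 241/50) / (2·(1)) = 7/4 m/s
check:
braking lasts T_s = (7/4)/(1/2) = 3.5000 s
robot in T_r: 1.7500·0.1200 = 0.2100 m
robot covers 1.7500·3.5000 − ½·0.5000·3.5000² = 3.0625 m while stopping
person approaches 0.6000·(0.1200+3.5000) = 2.1720 m
residual clearance needed = 0.1200+0.0500+0.0800 = 0.2500 m
sum ≈ 0.2100+3.0625+2.1720+0.2500 ≈ 5.6945 m = S ✓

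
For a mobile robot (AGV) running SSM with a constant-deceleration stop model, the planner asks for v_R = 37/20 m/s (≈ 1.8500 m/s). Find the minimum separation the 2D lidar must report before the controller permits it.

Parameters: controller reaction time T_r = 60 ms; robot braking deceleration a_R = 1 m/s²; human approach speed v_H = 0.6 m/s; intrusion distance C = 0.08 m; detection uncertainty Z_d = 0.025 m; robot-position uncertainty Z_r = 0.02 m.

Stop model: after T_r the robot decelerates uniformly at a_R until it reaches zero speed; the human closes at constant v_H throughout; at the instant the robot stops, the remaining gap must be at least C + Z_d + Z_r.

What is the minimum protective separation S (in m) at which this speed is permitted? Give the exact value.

S_min = 12373/4000 m = 3.0932 m

stop time T_s = (37/20)/1 = 1.8500 s
reaction-phase robot travel = 1.8500·0.0600 = 0.1110 m
braking distance = 1.8500²/(2·1.0000) = 1.7112 m
human closes 0.6000·1.9100 = 1.1460 m
margins: 0.0800+0.0250+0.0200 = 0.1250 m
S_min ≈ 0.1110+1.7112+1.1460+0.1250  ⇒  S_min = 12373/4000 m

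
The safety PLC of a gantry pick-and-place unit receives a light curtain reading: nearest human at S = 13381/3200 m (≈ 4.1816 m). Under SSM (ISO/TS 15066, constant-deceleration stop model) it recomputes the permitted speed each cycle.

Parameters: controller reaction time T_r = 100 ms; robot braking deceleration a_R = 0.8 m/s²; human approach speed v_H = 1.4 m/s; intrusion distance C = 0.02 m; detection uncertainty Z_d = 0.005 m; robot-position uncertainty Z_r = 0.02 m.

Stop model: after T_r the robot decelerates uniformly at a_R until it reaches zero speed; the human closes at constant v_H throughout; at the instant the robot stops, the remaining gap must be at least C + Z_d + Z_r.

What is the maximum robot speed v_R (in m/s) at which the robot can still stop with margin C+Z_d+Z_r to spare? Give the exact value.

collect terms ⇒ (5/8)·v_R² + (37/20)·v_R + (-12789/3200) = 0
  disc = (37/20)² − 4·(5/8)·(-12789/3200) = 85849/6400 ; √disc = 293/80
  v_R = (−(37/20) + 293/80) / (2·(5/8)) = 29/20 m/s
check:
T_s = v_R/a_R = (29/20)/(4/5) = 1.8125 s
robot in T_r: 1.4500·0.1000 = 0.1450 m
braking distance = 1.4500²/(2·0.8000) = 1.3141 m
person approaches 1.4000·(0.1000+1.8125) = 2.6775 m
residual clearance needed = 0.0200+0.0050+0.0200 = 0.0450 m
sum ≈ 0.1450+1.3141+2.6775+0.0450 ≈ 4.1816 m = S ✓

v_R_max = 29/20 m/s = 1.4500 m/s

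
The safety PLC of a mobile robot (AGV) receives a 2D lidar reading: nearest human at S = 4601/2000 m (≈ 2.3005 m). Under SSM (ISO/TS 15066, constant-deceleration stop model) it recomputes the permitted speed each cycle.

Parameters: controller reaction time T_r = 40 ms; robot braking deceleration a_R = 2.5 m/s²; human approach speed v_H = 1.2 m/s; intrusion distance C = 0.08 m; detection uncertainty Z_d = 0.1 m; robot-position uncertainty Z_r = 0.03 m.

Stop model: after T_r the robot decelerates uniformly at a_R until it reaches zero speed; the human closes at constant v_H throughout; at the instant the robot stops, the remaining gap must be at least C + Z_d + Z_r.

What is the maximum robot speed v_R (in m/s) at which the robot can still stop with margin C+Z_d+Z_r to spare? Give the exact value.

v_R_max = 43/20 m/s = 2.1500 m/s

quadratic (1/5)·v² + (13/25)·v + (-817/400) = 0
  disc = (13/25)² − 4·(1/5)·(-817/400) = 4761/2500 ; √disc = 69/50
  v_R = (−(13/25) + 69/50) / (2·(1/5)) = 43/20 m/s
check:
T_s = v_R/a_R = (43/20)/(5/2) = 0.8600 s
reaction-phase robot travel = 2.1500·0.0400 = 0.0860 m
robot covers 2.1500·0.8600 − ½·2.5000·0.8600² = 0.9245 m while stopping
human closes 1.2000·0.9000 = 1.0800 m
residual clearance needed = 0.0800+0.1000+0.0300 = 0.2100 m
sum ≈ 0.0860+0.9245+1.0800+0.2100 ≈ 2.3005 m = S ✓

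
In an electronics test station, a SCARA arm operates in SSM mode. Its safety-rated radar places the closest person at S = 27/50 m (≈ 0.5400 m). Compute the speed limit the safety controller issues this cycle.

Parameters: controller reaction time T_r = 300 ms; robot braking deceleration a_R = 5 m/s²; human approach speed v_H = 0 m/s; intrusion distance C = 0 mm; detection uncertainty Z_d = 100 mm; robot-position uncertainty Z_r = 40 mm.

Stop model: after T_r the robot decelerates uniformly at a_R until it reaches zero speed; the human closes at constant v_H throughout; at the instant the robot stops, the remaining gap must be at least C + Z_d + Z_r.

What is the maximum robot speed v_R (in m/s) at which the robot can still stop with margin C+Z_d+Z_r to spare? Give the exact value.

collect terms ⇒ (1/10)·v_R² + (3/10)·v_R + (-2/5) = 0
  disc = (3/10)² − 4·(1/10)·(-2/5) = 1/4 ; √disc = 1/2
  v_R = (−(3/10) + 1/2) / (2·(1/10)) = 1 m/s
check:
T_s = v_R/a_R = 1/5 = 0.2000 s
robot covers v_R·T_r = 1.0000·0.3000 = 0.3000 m before braking
robot under decel: 1.0000²/(2·5.0000) = 0.1000 m
person approaches 0.0000·(0.3000+0.2000) = 0.0000 m
residual clearance needed = 0.0000+0.1000+0.0400 = 0.1400 m
sum ≈ 0.3000+0.1000+0.0000+0.1400 ≈ 0.5400 m = S ✓

v_R_max = 1 m/s = 1.0000 m/s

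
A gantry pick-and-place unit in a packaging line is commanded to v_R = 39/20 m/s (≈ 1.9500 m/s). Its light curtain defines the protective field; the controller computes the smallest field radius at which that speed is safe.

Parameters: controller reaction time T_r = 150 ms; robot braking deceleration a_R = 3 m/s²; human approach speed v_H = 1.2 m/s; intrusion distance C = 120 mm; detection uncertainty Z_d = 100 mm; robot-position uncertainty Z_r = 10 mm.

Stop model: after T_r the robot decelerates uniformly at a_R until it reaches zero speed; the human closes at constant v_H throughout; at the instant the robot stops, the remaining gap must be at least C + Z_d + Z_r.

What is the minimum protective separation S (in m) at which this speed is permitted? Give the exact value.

stop time T_s = (39/20)/3 = 0.6500 s
robot in T_r: 1.9500·0.1500 = 0.2925 m
braking distance = 1.9500²/(2·3.0000) = 0.6338 m
human over T_r+T_s: 1.2000·(0.1500+0.6500) = 0.9600 m
residual clearance needed = 0.1200+0.1000+0.0100 = 0.2300 m
S_min ≈ 0.2925+0.6338+0.9600+0.2300  ⇒  S_min = 1693/800 m

S_min = 1693/800 m = 2.1162 m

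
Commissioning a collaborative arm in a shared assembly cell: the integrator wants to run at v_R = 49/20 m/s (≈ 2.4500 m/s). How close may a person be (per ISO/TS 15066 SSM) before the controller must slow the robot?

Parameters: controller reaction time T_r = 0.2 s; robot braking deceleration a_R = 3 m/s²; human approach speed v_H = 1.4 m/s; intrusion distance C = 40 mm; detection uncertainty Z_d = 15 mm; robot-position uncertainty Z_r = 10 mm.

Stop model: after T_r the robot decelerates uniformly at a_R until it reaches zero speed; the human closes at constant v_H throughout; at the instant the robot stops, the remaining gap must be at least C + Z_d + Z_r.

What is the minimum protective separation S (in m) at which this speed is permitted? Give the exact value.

S_min = 2383/800 m = 2.9787 m

T_s = v_R/a_R = (49/20)/3 = 0.8167 s
reaction-phase robot travel = 2.4500·0.2000 = 0.4900 m
robot under decel: 2.4500²/(2·3.0000) = 1.0004 m
person approaches 1.4000·(0.2000+0.8167) = 1.4233 m
residual clearance needed = 0.0400+0.0150+0.0100 = 0.0650 m
S_min ≈ 0.4900+1.0004+1.4233+0.0650  ⇒  S_min = 2383/800 m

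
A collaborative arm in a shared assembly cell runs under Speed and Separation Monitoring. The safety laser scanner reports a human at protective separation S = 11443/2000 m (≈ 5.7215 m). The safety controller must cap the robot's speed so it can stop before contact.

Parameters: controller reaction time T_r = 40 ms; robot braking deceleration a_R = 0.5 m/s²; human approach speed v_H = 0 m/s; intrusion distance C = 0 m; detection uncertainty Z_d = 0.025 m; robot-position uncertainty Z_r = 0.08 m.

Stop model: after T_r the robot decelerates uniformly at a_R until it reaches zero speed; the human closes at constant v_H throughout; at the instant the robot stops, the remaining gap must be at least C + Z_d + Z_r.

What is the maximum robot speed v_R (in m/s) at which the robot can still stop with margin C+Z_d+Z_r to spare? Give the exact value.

v_R_max = 47/20 m/s = 2.3500 m/s

at the boundary: (1)·v² + (1/25)·v + (-11233/2000) = 0
  disc = (1/25)² − 4·(1)·(-11233/2000) = 56169/2500 ; √disc = 237/50
  v_R = (−(1/25) + 237/50) / (2·(1)) = 47/20 m/s
check:
stop time T_s = (47/20)/(1/2) = 4.7000 s
robot covers v_R·T_r = 2.3500·0.0400 = 0.0940 m before braking
robot under decel: 2.3500²/(2·0.5000) = 5.5225 m
person approaches 0.0000·(0.0400+4.7000) = 0.0000 m
residual clearance needed = 0.0000+0.0250+0.0800 = 0.1050 m
sum ≈ 0.0940+5.5225+0.0000+0.1050 ≈ 5.7215 m = S ✓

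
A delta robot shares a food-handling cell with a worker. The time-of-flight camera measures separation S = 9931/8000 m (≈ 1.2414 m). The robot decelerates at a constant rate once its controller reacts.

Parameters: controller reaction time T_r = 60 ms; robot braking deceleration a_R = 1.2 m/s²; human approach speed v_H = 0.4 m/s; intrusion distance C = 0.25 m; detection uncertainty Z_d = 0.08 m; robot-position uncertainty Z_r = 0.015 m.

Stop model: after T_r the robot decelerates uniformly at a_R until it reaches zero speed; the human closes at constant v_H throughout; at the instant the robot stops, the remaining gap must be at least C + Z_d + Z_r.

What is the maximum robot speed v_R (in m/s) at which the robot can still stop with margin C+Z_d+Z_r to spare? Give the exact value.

at the boundary: (5/12)·v² + (59/150)·v + (-6979/8000) = 0
  disc = (59/150)² − 4·(5/12)·(-6979/8000) = 579121/360000 ; √disc = 761/600
  v_R = (−(59/150) + 761/600) / (2·(5/12)) = 21/20 m/s
check:
braking lasts T_s = (21/20)/(6/5) = 0.8750 s
reaction-phase robot travel = 1.0500·0.0600 = 0.0630 m
braking distance = 1.0500²/(2·1.2000) = 0.4594 m
human over T_r+T_s: 0.4000·(0.0600+0.8750) = 0.3740 m
margins: 0.2500+0.0800+0.0150 = 0.3450 m
sum ≈ 0.0630+0.4594+0.3740+0.3450 ≈ 1.2414 m = S ✓

v_R_max = 21/20 m/s = 1.0500 m/s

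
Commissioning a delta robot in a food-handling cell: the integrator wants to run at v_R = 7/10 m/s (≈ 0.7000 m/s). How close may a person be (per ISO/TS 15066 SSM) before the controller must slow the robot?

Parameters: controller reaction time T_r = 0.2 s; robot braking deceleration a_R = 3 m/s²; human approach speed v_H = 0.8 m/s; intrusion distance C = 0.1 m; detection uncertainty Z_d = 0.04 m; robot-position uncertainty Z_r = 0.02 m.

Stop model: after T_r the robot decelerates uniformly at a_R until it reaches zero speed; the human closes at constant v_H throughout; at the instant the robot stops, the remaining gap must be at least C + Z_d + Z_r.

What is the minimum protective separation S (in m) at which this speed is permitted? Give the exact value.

braking lasts T_s = (7/10)/3 = 0.2333 s
robot covers v_R·T_r = 0.7000·0.2000 = 0.1400 m before braking
robot covers 0.7000·0.2333 − ½·3.0000·0.2333² = 0.0817 m while stopping
human over T_r+T_s: 0.8000·(0.2000+0.2333) = 0.3467 m
residual clearance needed = 0.1000+0.0400+0.0200 = 0.1600 m
S_min ≈ 0.1400+0.0817+0.3467+0.1600  ⇒  S_min = 437/600 m

S_min = 437/600 m = 0.7283 m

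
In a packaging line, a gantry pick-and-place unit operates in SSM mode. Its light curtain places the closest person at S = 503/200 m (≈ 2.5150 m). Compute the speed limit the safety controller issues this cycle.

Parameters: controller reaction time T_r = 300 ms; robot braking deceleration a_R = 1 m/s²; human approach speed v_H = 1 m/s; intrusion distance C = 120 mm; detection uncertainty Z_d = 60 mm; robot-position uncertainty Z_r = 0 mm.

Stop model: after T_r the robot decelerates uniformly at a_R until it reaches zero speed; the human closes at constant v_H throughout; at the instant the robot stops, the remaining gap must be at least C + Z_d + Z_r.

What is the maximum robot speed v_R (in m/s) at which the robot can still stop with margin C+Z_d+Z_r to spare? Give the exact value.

quadratic (1/2)·v² + (13/10)·v + (-407/200) = 0
  disc = (13/10)² − 4·(1/2)·(-407/200) = 144/25 ; √disc = 12/5
  v_R = (−(13/10) + 12/5) / (2·(1/2)) = 11/10 m/s
check:
stop time T_s = (11/10)/1 = 1.1000 s
robot covers v_R·T_r = 1.1000·0.3000 = 0.3300 m before braking
robot under decel: 1.1000²/(2·1.0000) = 0.6050 m
human closes 1.0000·1.4000 = 1.4000 m
C+Z_d+Z_r = 0.1200+0.0600+0.0000 = 0.1800 m
sum ≈ 0.3300+0.6050+1.4000+0.1800 ≈ 2.5150 m = S ✓

v_R_max = 11/10 m/s = 1.1000 m/s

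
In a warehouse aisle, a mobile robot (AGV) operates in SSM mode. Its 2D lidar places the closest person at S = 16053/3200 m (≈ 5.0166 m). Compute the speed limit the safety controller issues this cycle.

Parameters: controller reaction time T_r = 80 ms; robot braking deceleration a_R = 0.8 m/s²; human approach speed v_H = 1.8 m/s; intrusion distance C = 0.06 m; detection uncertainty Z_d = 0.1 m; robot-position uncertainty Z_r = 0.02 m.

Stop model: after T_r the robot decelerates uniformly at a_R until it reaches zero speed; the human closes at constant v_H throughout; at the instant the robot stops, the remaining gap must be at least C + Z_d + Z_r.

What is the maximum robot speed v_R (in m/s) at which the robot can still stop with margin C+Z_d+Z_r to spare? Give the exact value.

v_R_max = 29/20 m/s = 1.4500 m/s

quadratic (5/8)·v² + (233/100)·v + (-75081/16000) = 0
  disc = (233/100)² − 4·(5/8)·(-75081/16000) = 2745649/160000 ; √disc = 1657/400
  v_R = (−(233/100) + 1657/400) / (2·(5/8)) = 29/20 m/s
check:
stop time T_s = (29/20)/(4/5) = 1.8125 s
robot in T_r: 1.4500·0.0800 = 0.1160 m
robot under decel: 1.4500²/(2·0.8000) = 1.3141 m
human over T_r+T_s: 1.8000·(0.0800+1.8125) = 3.4065 m
residual clearance needed = 0.0600+0.1000+0.0200 = 0.1800 m
sum ≈ 0.1160+1.3141+3.4065+0.1800 ≈ 5.0166 m = S ✓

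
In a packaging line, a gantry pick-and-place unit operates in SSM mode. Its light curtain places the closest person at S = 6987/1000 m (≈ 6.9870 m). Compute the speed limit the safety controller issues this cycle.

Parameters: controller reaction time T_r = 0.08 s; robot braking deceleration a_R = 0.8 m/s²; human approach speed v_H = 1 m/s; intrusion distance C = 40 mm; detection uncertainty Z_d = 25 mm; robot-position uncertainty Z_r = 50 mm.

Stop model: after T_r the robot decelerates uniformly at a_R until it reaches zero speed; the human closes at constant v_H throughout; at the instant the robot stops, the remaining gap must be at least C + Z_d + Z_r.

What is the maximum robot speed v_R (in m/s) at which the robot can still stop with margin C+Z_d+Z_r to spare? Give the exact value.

collect terms ⇒ (5/8)·v_R² + (133/100)·v_R + (-849/125) = 0
  disc = (133/100)² − 4·(5/8)·(-849/125) = 187489/10000 ; √disc = 433/100
  v_R = (−(133/100) + 433/100) / (2·(5/8)) = 12/5 m/s
check:
stop time T_s = (12/5)/(4/5) = 3.0000 s
robot in T_r: 2.4000·0.0800 = 0.1920 m
braking distance = 2.4000²/(2·0.8000) = 3.6000 m
person approaches 1.0000·(0.0800+3.0000) = 3.0800 m
margins: 0.0400+0.0250+0.0500 = 0.1150 m
sum ≈ 0.1920+3.6000+3.0800+0.1150 ≈ 6.9870 m = S ✓

v_R_max = 12/5 m/s = 2.4000 m/s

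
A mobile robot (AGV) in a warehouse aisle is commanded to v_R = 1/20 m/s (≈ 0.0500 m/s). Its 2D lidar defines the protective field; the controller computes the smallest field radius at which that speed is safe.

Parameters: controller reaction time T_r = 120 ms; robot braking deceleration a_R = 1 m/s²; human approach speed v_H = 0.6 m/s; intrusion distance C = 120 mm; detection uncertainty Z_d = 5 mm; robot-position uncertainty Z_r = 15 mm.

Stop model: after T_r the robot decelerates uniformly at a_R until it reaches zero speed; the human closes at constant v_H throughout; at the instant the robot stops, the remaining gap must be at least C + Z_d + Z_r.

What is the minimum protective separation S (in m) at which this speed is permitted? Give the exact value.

T_s = v_R/a_R = (1/20)/1 = 0.0500 s
robot in T_r: 0.0500·0.1200 = 0.0060 m
robot under decel: 0.0500²/(2·1.0000) = 0.0013 m
human over T_r+T_s: 0.6000·(0.1200+0.0500) = 0.1020 m
residual clearance needed = 0.1200+0.0050+0.0150 = 0.1400 m
S_min ≈ 0.0060+0.0013+0.1020+0.1400  ⇒  S_min = 997/4000 m

S_min = 997/4000 m = 0.2492 m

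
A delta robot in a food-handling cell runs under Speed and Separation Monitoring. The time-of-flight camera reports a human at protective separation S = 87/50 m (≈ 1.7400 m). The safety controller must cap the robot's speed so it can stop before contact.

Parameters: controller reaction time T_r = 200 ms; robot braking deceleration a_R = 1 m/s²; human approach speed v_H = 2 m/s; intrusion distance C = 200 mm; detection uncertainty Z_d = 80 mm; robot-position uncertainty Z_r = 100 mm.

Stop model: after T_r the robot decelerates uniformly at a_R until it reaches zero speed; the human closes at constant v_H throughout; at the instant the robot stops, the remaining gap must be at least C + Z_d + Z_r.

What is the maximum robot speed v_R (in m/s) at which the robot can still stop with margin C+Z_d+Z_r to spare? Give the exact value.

v_R_max = 2/5 m/s = 0.4000 m/s

quadratic (1/2)·v² + (11/5)·v + (-24/25) = 0
  disc = (11/5)² − 4·(1/2)·(-24/25) = 169/25 ; √disc = 13/5
  v_R = (−(11/5) + 13/5) / (2·(1/2)) = 2/5 m/s
check:
braking lasts T_s = (2/5)/1 = 0.4000 s
robot in T_r: 0.4000·0.2000 = 0.0800 m
braking distance = 0.4000²/(2·1.0000) = 0.0800 m
human over T_r+T_s: 2.0000·(0.2000+0.4000) = 1.2000 m
residual clearance needed = 0.2000+0.0800+0.1000 = 0.3800 m
sum ≈ 0.0800+0.0800+1.2000+0.3800 ≈ 1.7400 m = S ✓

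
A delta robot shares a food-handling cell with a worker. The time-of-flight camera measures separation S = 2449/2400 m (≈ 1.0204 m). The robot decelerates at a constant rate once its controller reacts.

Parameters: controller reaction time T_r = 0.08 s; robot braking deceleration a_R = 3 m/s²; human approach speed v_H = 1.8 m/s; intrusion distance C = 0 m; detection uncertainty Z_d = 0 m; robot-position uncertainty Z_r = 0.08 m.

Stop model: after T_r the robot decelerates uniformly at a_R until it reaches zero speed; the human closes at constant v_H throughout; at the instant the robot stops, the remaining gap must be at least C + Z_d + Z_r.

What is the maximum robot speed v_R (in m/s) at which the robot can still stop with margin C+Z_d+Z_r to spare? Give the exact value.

collect terms ⇒ (1/6)·v_R² + (17/25)·v_R + (-9557/12000) = 0
  disc = (17/25)² − 4·(1/6)·(-9557/12000) = 89401/90000 ; √disc = 299/300
  v_R = (−(17/25) + 299/300) / (2·(1/6)) = 19/20 m/s
check:
stop time T_s = (19/20)/3 = 0.3167 s
reaction-phase robot travel = 0.9500·0.0800 = 0.0760 m
robot under decel: 0.9500²/(2·3.0000) = 0.1504 m
human closes 1.8000·0.3967 = 0.7140 m
residual clearance needed = 0.0000+0.0000+0.0800 = 0.0800 m
sum ≈ 0.0760+0.1504+0.7140+0.0800 ≈ 1.0204 m = S ✓

v_R_max = 19/20 m/s = 0.9500 m/s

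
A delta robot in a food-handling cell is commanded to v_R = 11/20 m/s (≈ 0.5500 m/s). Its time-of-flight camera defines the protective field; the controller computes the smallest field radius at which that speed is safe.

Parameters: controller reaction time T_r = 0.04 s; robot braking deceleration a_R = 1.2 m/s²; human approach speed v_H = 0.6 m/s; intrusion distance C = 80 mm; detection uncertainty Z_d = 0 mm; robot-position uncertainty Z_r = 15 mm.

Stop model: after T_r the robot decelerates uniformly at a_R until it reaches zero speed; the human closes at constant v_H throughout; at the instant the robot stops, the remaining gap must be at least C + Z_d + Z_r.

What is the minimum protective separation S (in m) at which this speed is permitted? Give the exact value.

stop time T_s = (11/20)/(6/5) = 0.4583 s
robot in T_r: 0.5500·0.0400 = 0.0220 m
robot under decel: 0.5500²/(2·1.2000) = 0.1260 m
human over T_r+T_s: 0.6000·(0.0400+0.4583) = 0.2990 m
C+Z_d+Z_r = 0.0800+0.0000+0.0150 = 0.0950 m
S_min ≈ 0.0220+0.1260+0.2990+0.0950  ⇒  S_min = 13009/24000 m

S_min = 13009/24000 m = 0.5420 m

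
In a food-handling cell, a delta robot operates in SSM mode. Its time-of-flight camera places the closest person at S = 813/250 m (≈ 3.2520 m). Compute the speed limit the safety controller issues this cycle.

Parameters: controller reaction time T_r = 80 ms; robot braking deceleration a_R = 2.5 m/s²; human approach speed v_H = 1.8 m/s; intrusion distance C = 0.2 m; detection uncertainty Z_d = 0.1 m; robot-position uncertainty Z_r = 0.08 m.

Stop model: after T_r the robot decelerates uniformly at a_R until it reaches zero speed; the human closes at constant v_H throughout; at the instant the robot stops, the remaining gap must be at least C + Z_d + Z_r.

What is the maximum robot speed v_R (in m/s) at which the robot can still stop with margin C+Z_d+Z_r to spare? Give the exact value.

v_R_max = 11/5 m/s = 2.2000 m/s

at the boundary: (1/5)·v² + (4/5)·v + (-341/125) = 0
  disc = (4/5)² − 4·(1/5)·(-341/125) = 1764/625 ; √disc = 42/25
  v_R = (−(4/5) + 42/25) / (2·(1/5)) = 11/5 m/s
check:
stop time T_s = (11/5)/(5/2) = 0.8800 s
robot in T_r: 2.2000·0.0800 = 0.1760 m
robot covers 2.2000·0.8800 − ½·2.5000·0.8800² = 0.9680 m while stopping
human over T_r+T_s: 1.8000·(0.0800+0.8800) = 1.7280 m
residual clearance needed = 0.2000+0.1000+0.0800 = 0.3800 m
sum ≈ 0.1760+0.9680+1.7280+0.3800 ≈ 3.2520 m = S ✓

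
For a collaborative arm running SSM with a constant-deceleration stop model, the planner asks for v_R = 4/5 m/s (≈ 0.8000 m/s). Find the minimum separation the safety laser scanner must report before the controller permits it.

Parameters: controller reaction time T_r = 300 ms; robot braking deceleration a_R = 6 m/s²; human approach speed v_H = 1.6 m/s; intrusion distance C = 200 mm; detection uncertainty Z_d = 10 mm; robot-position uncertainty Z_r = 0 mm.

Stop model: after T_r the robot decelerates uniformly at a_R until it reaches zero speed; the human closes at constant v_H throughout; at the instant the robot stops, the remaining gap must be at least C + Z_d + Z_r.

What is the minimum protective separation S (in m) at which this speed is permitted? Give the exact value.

braking lasts T_s = (4/5)/6 = 0.1333 s
robot covers v_R·T_r = 0.8000·0.3000 = 0.2400 m before braking
braking distance = 0.8000²/(2·6.0000) = 0.0533 m
human over T_r+T_s: 1.6000·(0.3000+0.1333) = 0.6933 m
residual clearance needed = 0.2000+0.0100+0.0000 = 0.2100 m
S_min ≈ 0.2400+0.0533+0.6933+0.2100  ⇒  S_min = 359/300 m

S_min = 359/300 m = 1.1967 m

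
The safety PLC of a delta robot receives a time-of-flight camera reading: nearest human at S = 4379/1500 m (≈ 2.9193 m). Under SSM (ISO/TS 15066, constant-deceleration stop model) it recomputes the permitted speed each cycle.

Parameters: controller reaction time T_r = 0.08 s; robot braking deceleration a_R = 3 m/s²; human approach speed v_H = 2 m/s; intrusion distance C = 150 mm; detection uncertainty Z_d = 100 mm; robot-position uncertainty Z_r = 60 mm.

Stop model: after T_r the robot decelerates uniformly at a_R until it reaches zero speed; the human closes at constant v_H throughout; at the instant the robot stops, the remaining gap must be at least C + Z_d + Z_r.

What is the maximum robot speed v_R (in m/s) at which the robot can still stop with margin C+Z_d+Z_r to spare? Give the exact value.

quadratic (1/6)·v² + (56/75)·v + (-1837/750) = 0
  disc = (56/75)² − 4·(1/6)·(-1837/750) = 1369/625 ; √disc = 37/25
  v_R = (−(56/75) + 37/25) / (2·(1/6)) = 11/5 m/s
check:
braking lasts T_s = (11/5)/3 = 0.7333 s
reaction-phase robot travel = 2.2000·0.0800 = 0.1760 m
braking distance = 2.2000²/(2·3.0000) = 0.8067 m
human over T_r+T_s: 2.0000·(0.0800+0.7333) = 1.6267 m
margins: 0.1500+0.1000+0.0600 = 0.3100 m
sum ≈ 0.1760+0.8067+1.6267+0.3100 ≈ 2.9193 m = S ✓

v_R_max = 11/5 m/s = 2.2000 m/s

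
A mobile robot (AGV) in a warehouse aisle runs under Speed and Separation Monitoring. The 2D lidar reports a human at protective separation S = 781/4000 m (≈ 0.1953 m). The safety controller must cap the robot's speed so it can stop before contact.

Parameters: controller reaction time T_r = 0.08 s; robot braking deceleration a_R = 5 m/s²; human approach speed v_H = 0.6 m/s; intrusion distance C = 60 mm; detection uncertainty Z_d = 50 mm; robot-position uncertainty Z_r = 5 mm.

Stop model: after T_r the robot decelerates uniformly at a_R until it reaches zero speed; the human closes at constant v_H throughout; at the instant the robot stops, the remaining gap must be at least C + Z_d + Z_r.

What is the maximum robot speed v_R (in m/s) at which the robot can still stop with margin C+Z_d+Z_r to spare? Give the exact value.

v_R_max = 3/20 m/s = 0.1500 m/s

quadratic (1/10)·v² + (1/5)·v + (-129/4000) = 0
  disc = (1/5)² − 4·(1/10)·(-129/4000) = 529/10000 ; √disc = 23/100
  v_R = (−(1/5) + 23/100) / (2·(1/10)) = 3/20 m/s
check:
stop time T_s = (3/20)/5 = 0.0300 s
reaction-phase robot travel = 0.1500·0.0800 = 0.0120 m
braking distance = 0.1500²/(2·5.0000) = 0.0022 m
human over T_r+T_s: 0.6000·(0.0800+0.0300) = 0.0660 m
margins: 0.0600+0.0500+0.0050 = 0.1150 m
sum ≈ 0.0120+0.0022+0.0660+0.1150 ≈ 0.1953 m = S ✓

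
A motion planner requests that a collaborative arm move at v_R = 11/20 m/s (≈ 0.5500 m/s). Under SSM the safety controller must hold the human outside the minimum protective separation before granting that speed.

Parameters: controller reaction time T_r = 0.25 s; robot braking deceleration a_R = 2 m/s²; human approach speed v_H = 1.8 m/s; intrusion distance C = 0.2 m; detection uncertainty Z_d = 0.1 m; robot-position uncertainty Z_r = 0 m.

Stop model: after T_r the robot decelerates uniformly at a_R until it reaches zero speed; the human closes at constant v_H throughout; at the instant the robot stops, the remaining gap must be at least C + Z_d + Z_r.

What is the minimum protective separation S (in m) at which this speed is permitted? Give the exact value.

S_min = 2333/1600 m = 1.4581 m

stop time T_s = (11/20)/2 = 0.2750 s
robot in T_r: 0.5500·0.2500 = 0.1375 m
robot covers 0.5500·0.2750 − ½·2.0000·0.2750² = 0.0756 m while stopping
person approaches 1.8000·(0.2500+0.2750) = 0.9450 m
C+Z_d+Z_r = 0.2000+0.1000+0.0000 = 0.3000 m
S_min ≈ 0.1375+0.0756+0.9450+0.3000  ⇒  S_min = 2333/1600 m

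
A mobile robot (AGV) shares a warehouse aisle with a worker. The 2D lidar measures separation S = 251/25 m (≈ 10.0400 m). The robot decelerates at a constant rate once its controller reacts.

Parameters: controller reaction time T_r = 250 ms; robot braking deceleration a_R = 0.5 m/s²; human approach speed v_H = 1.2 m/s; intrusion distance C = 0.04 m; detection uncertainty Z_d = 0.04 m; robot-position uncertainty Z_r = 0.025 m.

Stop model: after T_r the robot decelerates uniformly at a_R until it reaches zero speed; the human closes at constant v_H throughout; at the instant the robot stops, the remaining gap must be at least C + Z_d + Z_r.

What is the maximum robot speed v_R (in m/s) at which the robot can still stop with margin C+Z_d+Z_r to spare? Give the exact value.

at the boundary: (1)·v² + (53/20)·v + (-1927/200) = 0
  disc = (53/20)² − 4·(1)·(-1927/200) = 729/16 ; √disc = 27/4
  v_R = (−(53/20) + 27/4) / (2·(1)) = 41/20 m/s
check:
T_s = v_R/a_R = (41/20)/(1/2) = 4.1000 s
robot in T_r: 2.0500·0.2500 = 0.5125 m
robot under decel: 2.0500²/(2·0.5000) = 4.2025 m
person approaches 1.2000·(0.2500+4.1000) = 5.2200 m
C+Z_d+Z_r = 0.0400+0.0400+0.0250 = 0.1050 m
sum ≈ 0.5125+4.2025+5.2200+0.1050 ≈ 10.0400 m = S ✓

v_R_max = 41/20 m/s = 2.0500 m/s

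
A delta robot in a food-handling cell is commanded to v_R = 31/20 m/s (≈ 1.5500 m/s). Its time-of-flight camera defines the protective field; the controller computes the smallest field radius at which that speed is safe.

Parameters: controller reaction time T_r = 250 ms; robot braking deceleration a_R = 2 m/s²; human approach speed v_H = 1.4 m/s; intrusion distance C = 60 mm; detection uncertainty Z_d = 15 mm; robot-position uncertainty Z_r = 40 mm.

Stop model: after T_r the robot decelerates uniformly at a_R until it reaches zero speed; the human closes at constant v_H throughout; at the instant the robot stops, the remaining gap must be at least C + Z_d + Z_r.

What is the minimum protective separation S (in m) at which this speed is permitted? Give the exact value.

braking lasts T_s = (31/20)/2 = 0.7750 s
robot in T_r: 1.5500·0.2500 = 0.3875 m
braking distance = 1.5500²/(2·2.0000) = 0.6006 m
person approaches 1.4000·(0.2500+0.7750) = 1.4350 m
residual clearance needed = 0.0600+0.0150+0.0400 = 0.1150 m
S_min ≈ 0.3875+0.6006+1.4350+0.1150  ⇒  S_min = 4061/1600 m

S_min = 4061/1600 m = 2.5381 m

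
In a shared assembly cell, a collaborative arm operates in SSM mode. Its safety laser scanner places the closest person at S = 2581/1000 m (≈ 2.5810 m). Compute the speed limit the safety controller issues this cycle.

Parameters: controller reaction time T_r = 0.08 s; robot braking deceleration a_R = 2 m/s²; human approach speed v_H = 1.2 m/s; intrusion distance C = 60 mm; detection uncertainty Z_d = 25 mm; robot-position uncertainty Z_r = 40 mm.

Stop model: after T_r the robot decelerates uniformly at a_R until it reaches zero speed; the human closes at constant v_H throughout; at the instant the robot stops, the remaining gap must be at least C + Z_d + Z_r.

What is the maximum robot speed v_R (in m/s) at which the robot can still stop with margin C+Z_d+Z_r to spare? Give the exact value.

collect terms ⇒ (1/4)·v_R² + (17/25)·v_R + (-59/25) = 0
  disc = (17/25)² − 4·(1/4)·(-59/25) = 1764/625 ; √disc = 42/25
  v_R = (−(17/25) + 42/25) / (2·(1/4)) = 2 m/s
check:
braking lasts T_s = 2/2 = 1.0000 s
robot in T_r: 2.0000·0.0800 = 0.1600 m
robot under decel: 2.0000²/(2·2.0000) = 1.0000 m
human over T_r+T_s: 1.2000·(0.0800+1.0000) = 1.2960 m
residual clearance needed = 0.0600+0.0250+0.0400 = 0.1250 m
sum ≈ 0.1600+1.0000+1.2960+0.1250 ≈ 2.5810 m = S ✓

v_R_max = 2 m/s = 2.0000 m/s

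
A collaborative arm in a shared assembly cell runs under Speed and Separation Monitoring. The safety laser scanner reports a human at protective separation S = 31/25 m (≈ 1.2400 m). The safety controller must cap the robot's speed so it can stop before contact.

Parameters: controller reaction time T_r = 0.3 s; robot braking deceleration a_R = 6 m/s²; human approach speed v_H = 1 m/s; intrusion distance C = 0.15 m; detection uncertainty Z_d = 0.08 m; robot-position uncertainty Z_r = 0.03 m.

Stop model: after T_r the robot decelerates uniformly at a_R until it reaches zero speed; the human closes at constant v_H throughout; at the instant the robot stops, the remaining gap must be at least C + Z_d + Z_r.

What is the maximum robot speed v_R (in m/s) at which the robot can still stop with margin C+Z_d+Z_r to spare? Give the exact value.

collect terms ⇒ (1/12)·v_R² + (7/15)·v_R + (-17/25) = 0
  disc = (7/15)² − 4·(1/12)·(-17/25) = 4/9 ; √disc = 2/3
  v_R = (−(7/15) + 2/3) / (2·(1/12)) = 6/5 m/s
check:
stop time T_s = (6/5)/6 = 0.2000 s
robot in T_r: 1.2000·0.3000 = 0.3600 m
robot covers 1.2000·0.2000 − ½·6.0000·0.2000² = 0.1200 m while stopping
human over T_r+T_s: 1.0000·(0.3000+0.2000) = 0.5000 m
C+Z_d+Z_r = 0.1500+0.0800+0.0300 = 0.2600 m
sum ≈ 0.3600+0.1200+0.5000+0.2600 ≈ 1.2400 m = S ✓

v_R_max = 6/5 m/s = 1.2000 m/s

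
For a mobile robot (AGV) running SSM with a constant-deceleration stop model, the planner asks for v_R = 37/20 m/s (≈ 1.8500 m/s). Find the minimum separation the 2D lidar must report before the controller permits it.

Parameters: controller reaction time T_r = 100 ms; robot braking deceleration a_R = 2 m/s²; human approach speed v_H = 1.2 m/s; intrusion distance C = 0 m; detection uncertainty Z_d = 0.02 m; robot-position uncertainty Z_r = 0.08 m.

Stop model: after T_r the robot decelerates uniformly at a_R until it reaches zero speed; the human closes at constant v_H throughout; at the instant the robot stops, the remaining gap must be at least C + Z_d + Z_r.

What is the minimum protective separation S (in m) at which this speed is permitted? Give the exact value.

S_min = 3793/1600 m = 2.3706 m

braking lasts T_s = (37/20)/2 = 0.9250 s
reaction-phase robot travel = 1.8500·0.1000 = 0.1850 m
braking distance = 1.8500²/(2·2.0000) = 0.8556 m
human over T_r+T_s: 1.2000·(0.1000+0.9250) = 1.2300 m
C+Z_d+Z_r = 0.0000+0.0200+0.0800 = 0.1000 m
S_min ≈ 0.1850+0.8556+1.2300+0.1000  ⇒  S_min = 3793/1600 m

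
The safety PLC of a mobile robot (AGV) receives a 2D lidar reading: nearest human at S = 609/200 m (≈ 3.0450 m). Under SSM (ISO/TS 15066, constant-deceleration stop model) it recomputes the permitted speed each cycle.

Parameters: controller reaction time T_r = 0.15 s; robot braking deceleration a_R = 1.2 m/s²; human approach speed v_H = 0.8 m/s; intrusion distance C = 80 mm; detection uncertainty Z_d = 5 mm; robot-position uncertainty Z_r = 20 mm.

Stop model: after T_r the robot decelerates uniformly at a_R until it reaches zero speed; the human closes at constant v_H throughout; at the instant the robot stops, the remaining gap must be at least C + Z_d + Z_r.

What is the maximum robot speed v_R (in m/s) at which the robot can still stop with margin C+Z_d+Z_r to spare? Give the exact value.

v_R_max = 9/5 m/s = 1.8000 m/s

collect terms ⇒ (5/12)·v_R² + (49/60)·v_R + (-141/50) = 0
  disc = (49/60)² − 4·(5/12)·(-141/50) = 19321/3600 ; √disc = 139/60
  v_R = (−(49/60) + 139/60) / (2·(5/12)) = 9/5 m/s
check:
T_s = v_R/a_R = (9/5)/(6/5) = 1.5000 s
reaction-phase robot travel = 1.8000·0.1500 = 0.2700 m
braking distance = 1.8000²/(2·1.2000) = 1.3500 m
human over T_r+T_s: 0.8000·(0.1500+1.5000) = 1.3200 m
C+Z_d+Z_r = 0.0800+0.0050+0.0200 = 0.1050 m
sum ≈ 0.2700+1.3500+1.3200+0.1050 ≈ 3.0450 m = S ✓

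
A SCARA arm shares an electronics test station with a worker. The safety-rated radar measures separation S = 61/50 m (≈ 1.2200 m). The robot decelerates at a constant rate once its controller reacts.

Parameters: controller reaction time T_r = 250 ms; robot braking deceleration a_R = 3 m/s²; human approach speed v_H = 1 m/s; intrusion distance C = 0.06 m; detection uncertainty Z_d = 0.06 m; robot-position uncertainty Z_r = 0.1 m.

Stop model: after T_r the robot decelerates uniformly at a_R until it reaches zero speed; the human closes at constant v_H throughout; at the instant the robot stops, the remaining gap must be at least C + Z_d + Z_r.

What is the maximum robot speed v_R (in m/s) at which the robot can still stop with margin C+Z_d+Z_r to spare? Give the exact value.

v_R_max = 1 m/s = 1.0000 m/s

collect terms ⇒ (1/6)·v_R² + (7/12)·v_R + (-3/4) = 0
  disc = (7/12)² − 4·(1/6)·(-3/4) = 121/144 ; √disc = 11/12
  v_R = (−(7/12) + 11/12) / (2·(1/6)) = 1 m/s
check:
T_s = v_R/a_R = 1/3 = 0.3333 s
reaction-phase robot travel = 1.0000·0.2500 = 0.2500 m
robot under decel: 1.0000²/(2·3.0000) = 0.1667 m
person approaches 1.0000·(0.2500+0.3333) = 0.5833 m
C+Z_d+Z_r = 0.0600+0.0600+0.1000 = 0.2200 m
sum ≈ 0.2500+0.1667+0.5833+0.2200 ≈ 1.2200 m = S ✓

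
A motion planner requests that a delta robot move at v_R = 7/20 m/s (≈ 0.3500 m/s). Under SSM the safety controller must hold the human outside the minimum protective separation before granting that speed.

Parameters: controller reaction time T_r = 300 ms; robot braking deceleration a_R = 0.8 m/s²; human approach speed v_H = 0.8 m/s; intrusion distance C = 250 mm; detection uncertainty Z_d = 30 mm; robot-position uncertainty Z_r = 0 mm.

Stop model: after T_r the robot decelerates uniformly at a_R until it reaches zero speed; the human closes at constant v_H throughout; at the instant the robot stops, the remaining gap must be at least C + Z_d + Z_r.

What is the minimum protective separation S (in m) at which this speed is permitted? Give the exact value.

S_min = 673/640 m = 1.0516 m

T_s = v_R/a_R = (7/20)/(4/5) = 0.4375 s
robot covers v_R·T_r = 0.3500·0.3000 = 0.1050 m before braking
braking distance = 0.3500²/(2·0.8000) = 0.0766 m
person approaches 0.8000·(0.3000+0.4375) = 0.5900 m
residual clearance needed = 0.2500+0.0300+0.0000 = 0.2800 m
S_min ≈ 0.1050+0.0766+0.5900+0.2800  ⇒  S_min = 673/640 m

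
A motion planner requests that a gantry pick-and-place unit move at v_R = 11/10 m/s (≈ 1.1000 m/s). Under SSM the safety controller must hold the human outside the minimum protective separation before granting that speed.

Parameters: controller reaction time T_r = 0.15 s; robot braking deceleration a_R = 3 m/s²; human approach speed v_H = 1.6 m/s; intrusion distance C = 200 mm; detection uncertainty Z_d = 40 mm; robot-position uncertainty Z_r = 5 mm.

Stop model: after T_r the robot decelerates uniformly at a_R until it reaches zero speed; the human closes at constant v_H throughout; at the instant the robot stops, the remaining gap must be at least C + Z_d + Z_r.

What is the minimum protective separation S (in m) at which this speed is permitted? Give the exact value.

T_s = v_R/a_R = (11/10)/3 = 0.3667 s
reaction-phase robot travel = 1.1000·0.1500 = 0.1650 m
robot covers 1.1000·0.3667 − ½·3.0000·0.3667² = 0.2017 m while stopping
human closes 1.6000·0.5167 = 0.8267 m
C+Z_d+Z_r = 0.2000+0.0400+0.0050 = 0.2450 m
S_min ≈ 0.1650+0.2017+0.8267+0.2450  ⇒  S_min = 863/600 m

S_min = 863/600 m = 1.4383 m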